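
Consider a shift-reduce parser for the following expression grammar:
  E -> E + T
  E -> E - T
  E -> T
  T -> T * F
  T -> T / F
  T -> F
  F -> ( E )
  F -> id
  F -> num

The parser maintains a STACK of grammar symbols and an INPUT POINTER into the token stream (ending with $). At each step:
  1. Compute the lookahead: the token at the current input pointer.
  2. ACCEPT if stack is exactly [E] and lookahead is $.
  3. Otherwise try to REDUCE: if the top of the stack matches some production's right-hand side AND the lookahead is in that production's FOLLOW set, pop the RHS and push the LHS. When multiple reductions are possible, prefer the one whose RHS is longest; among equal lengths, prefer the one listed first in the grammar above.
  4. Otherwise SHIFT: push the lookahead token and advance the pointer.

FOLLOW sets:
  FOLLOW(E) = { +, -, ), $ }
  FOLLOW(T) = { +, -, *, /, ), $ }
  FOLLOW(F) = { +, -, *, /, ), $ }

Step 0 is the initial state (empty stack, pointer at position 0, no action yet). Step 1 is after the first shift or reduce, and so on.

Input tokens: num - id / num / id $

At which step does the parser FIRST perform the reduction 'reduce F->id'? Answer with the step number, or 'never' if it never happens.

Step 1: shift num. Stack=[num] ptr=1 lookahead=- remaining=[- id / num / id $]
Step 2: reduce F->num. Stack=[F] ptr=1 lookahead=- remaining=[- id / num / id $]
Step 3: reduce T->F. Stack=[T] ptr=1 lookahead=- remaining=[- id / num / id $]
Step 4: reduce E->T. Stack=[E] ptr=1 lookahead=- remaining=[- id / num / id $]
Step 5: shift -. Stack=[E -] ptr=2 lookahead=id remaining=[id / num / id $]
Step 6: shift id. Stack=[E - id] ptr=3 lookahead=/ remaining=[/ num / id $]
Step 7: reduce F->id. Stack=[E - F] ptr=3 lookahead=/ remaining=[/ num / id $]

Answer: 7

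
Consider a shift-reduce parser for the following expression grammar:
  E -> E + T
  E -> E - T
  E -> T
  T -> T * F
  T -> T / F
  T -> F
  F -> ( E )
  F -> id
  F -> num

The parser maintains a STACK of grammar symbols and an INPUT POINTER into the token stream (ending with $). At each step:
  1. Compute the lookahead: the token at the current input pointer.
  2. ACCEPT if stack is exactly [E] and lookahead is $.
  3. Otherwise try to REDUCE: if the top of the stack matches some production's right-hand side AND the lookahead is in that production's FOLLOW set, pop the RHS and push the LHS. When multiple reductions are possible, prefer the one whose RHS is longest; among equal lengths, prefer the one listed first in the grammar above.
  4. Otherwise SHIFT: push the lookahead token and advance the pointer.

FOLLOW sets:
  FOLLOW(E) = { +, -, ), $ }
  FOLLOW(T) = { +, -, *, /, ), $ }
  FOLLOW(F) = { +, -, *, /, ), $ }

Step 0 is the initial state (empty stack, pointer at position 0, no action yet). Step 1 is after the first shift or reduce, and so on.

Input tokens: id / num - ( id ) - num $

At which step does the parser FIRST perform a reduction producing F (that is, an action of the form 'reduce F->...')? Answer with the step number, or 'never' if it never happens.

Answer: 2

Derivation:
Step 1: shift id. Stack=[id] ptr=1 lookahead=/ remaining=[/ num - ( id ) - num $]
Step 2: reduce F->id. Stack=[F] ptr=1 lookahead=/ remaining=[/ num - ( id ) - num $]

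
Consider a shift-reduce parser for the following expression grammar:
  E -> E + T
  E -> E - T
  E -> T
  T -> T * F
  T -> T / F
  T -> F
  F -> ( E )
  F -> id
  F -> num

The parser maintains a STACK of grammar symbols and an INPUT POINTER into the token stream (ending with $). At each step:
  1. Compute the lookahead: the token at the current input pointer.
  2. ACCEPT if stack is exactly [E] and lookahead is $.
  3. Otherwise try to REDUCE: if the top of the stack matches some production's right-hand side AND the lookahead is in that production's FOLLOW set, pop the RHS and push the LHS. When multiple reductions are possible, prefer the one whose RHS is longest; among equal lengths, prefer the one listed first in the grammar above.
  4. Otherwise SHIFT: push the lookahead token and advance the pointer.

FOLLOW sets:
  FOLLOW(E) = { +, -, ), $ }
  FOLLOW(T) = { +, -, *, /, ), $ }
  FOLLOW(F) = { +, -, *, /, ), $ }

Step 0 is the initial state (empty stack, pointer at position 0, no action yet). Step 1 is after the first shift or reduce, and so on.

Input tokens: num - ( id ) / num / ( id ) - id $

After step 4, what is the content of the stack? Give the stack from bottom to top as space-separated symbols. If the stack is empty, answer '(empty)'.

Step 1: shift num. Stack=[num] ptr=1 lookahead=- remaining=[- ( id ) / num / ( id ) - id $]
Step 2: reduce F->num. Stack=[F] ptr=1 lookahead=- remaining=[- ( id ) / num / ( id ) - id $]
Step 3: reduce T->F. Stack=[T] ptr=1 lookahead=- remaining=[- ( id ) / num / ( id ) - id $]
Step 4: reduce E->T. Stack=[E] ptr=1 lookahead=- remaining=[- ( id ) / num / ( id ) - id $]

Answer: E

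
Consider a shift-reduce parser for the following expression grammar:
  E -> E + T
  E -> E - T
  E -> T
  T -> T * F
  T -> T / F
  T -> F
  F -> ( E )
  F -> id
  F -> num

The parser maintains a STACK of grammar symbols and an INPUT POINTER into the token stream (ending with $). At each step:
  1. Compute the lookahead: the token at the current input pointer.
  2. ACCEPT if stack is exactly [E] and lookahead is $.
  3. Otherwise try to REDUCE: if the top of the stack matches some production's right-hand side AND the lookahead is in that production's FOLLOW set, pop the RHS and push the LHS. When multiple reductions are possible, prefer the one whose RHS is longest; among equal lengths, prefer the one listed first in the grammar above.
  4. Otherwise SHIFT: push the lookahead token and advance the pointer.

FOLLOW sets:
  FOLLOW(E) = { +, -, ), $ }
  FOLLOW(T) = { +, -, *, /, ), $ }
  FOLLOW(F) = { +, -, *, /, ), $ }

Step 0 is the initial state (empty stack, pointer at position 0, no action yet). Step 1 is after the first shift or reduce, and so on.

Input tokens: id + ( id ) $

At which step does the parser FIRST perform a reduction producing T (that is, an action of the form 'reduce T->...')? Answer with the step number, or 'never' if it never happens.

Answer: 3

Derivation:
Step 1: shift id. Stack=[id] ptr=1 lookahead=+ remaining=[+ ( id ) $]
Step 2: reduce F->id. Stack=[F] ptr=1 lookahead=+ remaining=[+ ( id ) $]
Step 3: reduce T->F. Stack=[T] ptr=1 lookahead=+ remaining=[+ ( id ) $]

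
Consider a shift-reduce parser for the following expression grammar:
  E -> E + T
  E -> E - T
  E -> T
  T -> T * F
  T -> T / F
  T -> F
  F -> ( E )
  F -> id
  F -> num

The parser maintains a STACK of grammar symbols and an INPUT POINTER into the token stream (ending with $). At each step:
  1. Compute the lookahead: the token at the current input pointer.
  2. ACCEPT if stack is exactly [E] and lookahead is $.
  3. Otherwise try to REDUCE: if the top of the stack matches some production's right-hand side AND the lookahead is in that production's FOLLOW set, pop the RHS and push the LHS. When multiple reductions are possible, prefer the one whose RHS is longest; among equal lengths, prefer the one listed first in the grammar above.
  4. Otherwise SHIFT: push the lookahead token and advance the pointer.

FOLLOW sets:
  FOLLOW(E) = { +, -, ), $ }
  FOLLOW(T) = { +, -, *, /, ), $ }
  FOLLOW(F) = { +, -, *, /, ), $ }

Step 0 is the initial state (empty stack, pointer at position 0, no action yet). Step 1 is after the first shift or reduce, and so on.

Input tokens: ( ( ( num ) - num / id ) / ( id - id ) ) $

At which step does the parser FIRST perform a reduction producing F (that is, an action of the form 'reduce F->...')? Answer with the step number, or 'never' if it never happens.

Answer: 5

Derivation:
Step 1: shift (. Stack=[(] ptr=1 lookahead=( remaining=[( ( num ) - num / id ) / ( id - id ) ) $]
Step 2: shift (. Stack=[( (] ptr=2 lookahead=( remaining=[( num ) - num / id ) / ( id - id ) ) $]
Step 3: shift (. Stack=[( ( (] ptr=3 lookahead=num remaining=[num ) - num / id ) / ( id - id ) ) $]
Step 4: shift num. Stack=[( ( ( num] ptr=4 lookahead=) remaining=[) - num / id ) / ( id - id ) ) $]
Step 5: reduce F->num. Stack=[( ( ( F] ptr=4 lookahead=) remaining=[) - num / id ) / ( id - id ) ) $]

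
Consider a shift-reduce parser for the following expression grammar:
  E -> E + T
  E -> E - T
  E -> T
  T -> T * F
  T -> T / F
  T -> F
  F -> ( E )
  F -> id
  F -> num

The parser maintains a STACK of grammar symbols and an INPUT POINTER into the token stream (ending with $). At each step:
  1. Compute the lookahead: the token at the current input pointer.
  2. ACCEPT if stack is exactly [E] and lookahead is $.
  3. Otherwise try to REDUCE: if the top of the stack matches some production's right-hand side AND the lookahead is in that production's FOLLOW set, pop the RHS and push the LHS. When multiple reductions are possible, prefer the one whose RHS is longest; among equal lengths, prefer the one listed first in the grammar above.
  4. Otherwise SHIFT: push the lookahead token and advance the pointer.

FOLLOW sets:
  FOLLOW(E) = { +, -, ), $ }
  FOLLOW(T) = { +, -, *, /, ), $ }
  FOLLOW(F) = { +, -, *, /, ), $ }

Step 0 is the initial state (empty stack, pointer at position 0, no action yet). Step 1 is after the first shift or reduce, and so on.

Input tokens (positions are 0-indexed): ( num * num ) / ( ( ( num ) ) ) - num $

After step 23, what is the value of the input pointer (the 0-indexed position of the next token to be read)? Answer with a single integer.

Step 1: shift (. Stack=[(] ptr=1 lookahead=num remaining=[num * num ) / ( ( ( num ) ) ) - num $]
Step 2: shift num. Stack=[( num] ptr=2 lookahead=* remaining=[* num ) / ( ( ( num ) ) ) - num $]
Step 3: reduce F->num. Stack=[( F] ptr=2 lookahead=* remaining=[* num ) / ( ( ( num ) ) ) - num $]
Step 4: reduce T->F. Stack=[( T] ptr=2 lookahead=* remaining=[* num ) / ( ( ( num ) ) ) - num $]
Step 5: shift *. Stack=[( T *] ptr=3 lookahead=num remaining=[num ) / ( ( ( num ) ) ) - num $]
Step 6: shift num. Stack=[( T * num] ptr=4 lookahead=) remaining=[) / ( ( ( num ) ) ) - num $]
Step 7: reduce F->num. Stack=[( T * F] ptr=4 lookahead=) remaining=[) / ( ( ( num ) ) ) - num $]
Step 8: reduce T->T * F. Stack=[( T] ptr=4 lookahead=) remaining=[) / ( ( ( num ) ) ) - num $]
Step 9: reduce E->T. Stack=[( E] ptr=4 lookahead=) remaining=[) / ( ( ( num ) ) ) - num $]
Step 10: shift ). Stack=[( E )] ptr=5 lookahead=/ remaining=[/ ( ( ( num ) ) ) - num $]
Step 11: reduce F->( E ). Stack=[F] ptr=5 lookahead=/ remaining=[/ ( ( ( num ) ) ) - num $]
Step 12: reduce T->F. Stack=[T] ptr=5 lookahead=/ remaining=[/ ( ( ( num ) ) ) - num $]
Step 13: shift /. Stack=[T /] ptr=6 lookahead=( remaining=[( ( ( num ) ) ) - num $]
Step 14: shift (. Stack=[T / (] ptr=7 lookahead=( remaining=[( ( num ) ) ) - num $]
Step 15: shift (. Stack=[T / ( (] ptr=8 lookahead=( remaining=[( num ) ) ) - num $]
Step 16: shift (. Stack=[T / ( ( (] ptr=9 lookahead=num remaining=[num ) ) ) - num $]
Step 17: shift num. Stack=[T / ( ( ( num] ptr=10 lookahead=) remaining=[) ) ) - num $]
Step 18: reduce F->num. Stack=[T / ( ( ( F] ptr=10 lookahead=) remaining=[) ) ) - num $]
Step 19: reduce T->F. Stack=[T / ( ( ( T] ptr=10 lookahead=) remaining=[) ) ) - num $]
Step 20: reduce E->T. Stack=[T / ( ( ( E] ptr=10 lookahead=) remaining=[) ) ) - num $]
Step 21: shift ). Stack=[T / ( ( ( E )] ptr=11 lookahead=) remaining=[) ) - num $]
Step 22: reduce F->( E ). Stack=[T / ( ( F] ptr=11 lookahead=) remaining=[) ) - num $]
Step 23: reduce T->F. Stack=[T / ( ( T] ptr=11 lookahead=) remaining=[) ) - num $]

Answer: 11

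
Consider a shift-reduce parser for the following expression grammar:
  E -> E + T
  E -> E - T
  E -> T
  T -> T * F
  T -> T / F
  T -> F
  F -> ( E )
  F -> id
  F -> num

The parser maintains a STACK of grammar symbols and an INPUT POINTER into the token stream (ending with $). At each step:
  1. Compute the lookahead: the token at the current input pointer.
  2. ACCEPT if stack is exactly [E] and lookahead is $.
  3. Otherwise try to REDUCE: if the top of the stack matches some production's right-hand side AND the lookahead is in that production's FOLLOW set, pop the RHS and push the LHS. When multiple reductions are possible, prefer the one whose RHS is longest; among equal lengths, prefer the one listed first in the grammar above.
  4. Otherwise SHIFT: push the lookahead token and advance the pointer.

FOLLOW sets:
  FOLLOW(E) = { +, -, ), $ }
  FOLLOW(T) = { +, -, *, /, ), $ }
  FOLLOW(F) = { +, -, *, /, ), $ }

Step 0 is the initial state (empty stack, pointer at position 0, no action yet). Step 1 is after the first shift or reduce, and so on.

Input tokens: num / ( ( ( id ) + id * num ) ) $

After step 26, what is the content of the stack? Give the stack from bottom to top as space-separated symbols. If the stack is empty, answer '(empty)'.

Step 1: shift num. Stack=[num] ptr=1 lookahead=/ remaining=[/ ( ( ( id ) + id * num ) ) $]
Step 2: reduce F->num. Stack=[F] ptr=1 lookahead=/ remaining=[/ ( ( ( id ) + id * num ) ) $]
Step 3: reduce T->F. Stack=[T] ptr=1 lookahead=/ remaining=[/ ( ( ( id ) + id * num ) ) $]
Step 4: shift /. Stack=[T /] ptr=2 lookahead=( remaining=[( ( ( id ) + id * num ) ) $]
Step 5: shift (. Stack=[T / (] ptr=3 lookahead=( remaining=[( ( id ) + id * num ) ) $]
Step 6: shift (. Stack=[T / ( (] ptr=4 lookahead=( remaining=[( id ) + id * num ) ) $]
Step 7: shift (. Stack=[T / ( ( (] ptr=5 lookahead=id remaining=[id ) + id * num ) ) $]
Step 8: shift id. Stack=[T / ( ( ( id] ptr=6 lookahead=) remaining=[) + id * num ) ) $]
Step 9: reduce F->id. Stack=[T / ( ( ( F] ptr=6 lookahead=) remaining=[) + id * num ) ) $]
Step 10: reduce T->F. Stack=[T / ( ( ( T] ptr=6 lookahead=) remaining=[) + id * num ) ) $]
Step 11: reduce E->T. Stack=[T / ( ( ( E] ptr=6 lookahead=) remaining=[) + id * num ) ) $]
Step 12: shift ). Stack=[T / ( ( ( E )] ptr=7 lookahead=+ remaining=[+ id * num ) ) $]
Step 13: reduce F->( E ). Stack=[T / ( ( F] ptr=7 lookahead=+ remaining=[+ id * num ) ) $]
Step 14: reduce T->F. Stack=[T / ( ( T] ptr=7 lookahead=+ remaining=[+ id * num ) ) $]
Step 15: reduce E->T. Stack=[T / ( ( E] ptr=7 lookahead=+ remaining=[+ id * num ) ) $]
Step 16: shift +. Stack=[T / ( ( E +] ptr=8 lookahead=id remaining=[id * num ) ) $]
Step 17: shift id. Stack=[T / ( ( E + id] ptr=9 lookahead=* remaining=[* num ) ) $]
Step 18: reduce F->id. Stack=[T / ( ( E + F] ptr=9 lookahead=* remaining=[* num ) ) $]
Step 19: reduce T->F. Stack=[T / ( ( E + T] ptr=9 lookahead=* remaining=[* num ) ) $]
Step 20: shift *. Stack=[T / ( ( E + T *] ptr=10 lookahead=num remaining=[num ) ) $]
Step 21: shift num. Stack=[T / ( ( E + T * num] ptr=11 lookahead=) remaining=[) ) $]
Step 22: reduce F->num. Stack=[T / ( ( E + T * F] ptr=11 lookahead=) remaining=[) ) $]
Step 23: reduce T->T * F. Stack=[T / ( ( E + T] ptr=11 lookahead=) remaining=[) ) $]
Step 24: reduce E->E + T. Stack=[T / ( ( E] ptr=11 lookahead=) remaining=[) ) $]
Step 25: shift ). Stack=[T / ( ( E )] ptr=12 lookahead=) remaining=[) $]
Step 26: reduce F->( E ). Stack=[T / ( F] ptr=12 lookahead=) remaining=[) $]

Answer: T / ( F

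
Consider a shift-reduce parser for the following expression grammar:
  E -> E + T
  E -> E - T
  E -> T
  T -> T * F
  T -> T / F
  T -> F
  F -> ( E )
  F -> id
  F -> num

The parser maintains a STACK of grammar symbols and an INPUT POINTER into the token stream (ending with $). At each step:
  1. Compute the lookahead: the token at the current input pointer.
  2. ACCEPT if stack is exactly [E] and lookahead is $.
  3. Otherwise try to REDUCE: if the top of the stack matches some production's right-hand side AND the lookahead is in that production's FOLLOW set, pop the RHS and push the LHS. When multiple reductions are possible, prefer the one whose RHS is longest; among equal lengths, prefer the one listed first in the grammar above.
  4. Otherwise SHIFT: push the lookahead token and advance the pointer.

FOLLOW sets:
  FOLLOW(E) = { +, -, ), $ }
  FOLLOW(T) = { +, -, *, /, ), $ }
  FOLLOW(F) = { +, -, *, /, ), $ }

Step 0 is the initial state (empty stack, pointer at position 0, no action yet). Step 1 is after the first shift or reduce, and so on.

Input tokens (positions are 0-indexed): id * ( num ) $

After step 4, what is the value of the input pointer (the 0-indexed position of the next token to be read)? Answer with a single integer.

Step 1: shift id. Stack=[id] ptr=1 lookahead=* remaining=[* ( num ) $]
Step 2: reduce F->id. Stack=[F] ptr=1 lookahead=* remaining=[* ( num ) $]
Step 3: reduce T->F. Stack=[T] ptr=1 lookahead=* remaining=[* ( num ) $]
Step 4: shift *. Stack=[T *] ptr=2 lookahead=( remaining=[( num ) $]

Answer: 2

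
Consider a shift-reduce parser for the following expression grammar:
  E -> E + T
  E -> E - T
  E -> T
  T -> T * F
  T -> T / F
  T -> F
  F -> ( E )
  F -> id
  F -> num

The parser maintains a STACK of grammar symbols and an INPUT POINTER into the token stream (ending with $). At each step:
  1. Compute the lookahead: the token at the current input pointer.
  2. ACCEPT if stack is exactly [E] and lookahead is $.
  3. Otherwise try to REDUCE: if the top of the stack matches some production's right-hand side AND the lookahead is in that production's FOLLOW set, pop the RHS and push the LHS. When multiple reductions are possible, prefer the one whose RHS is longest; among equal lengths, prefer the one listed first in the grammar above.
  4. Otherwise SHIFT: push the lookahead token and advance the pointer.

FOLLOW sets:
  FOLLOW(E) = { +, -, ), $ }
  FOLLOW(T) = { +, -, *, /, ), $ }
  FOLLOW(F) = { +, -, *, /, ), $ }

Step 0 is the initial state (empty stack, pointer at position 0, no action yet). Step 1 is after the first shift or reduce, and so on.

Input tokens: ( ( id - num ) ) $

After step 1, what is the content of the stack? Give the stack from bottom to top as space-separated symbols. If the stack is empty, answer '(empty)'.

Answer: (

Derivation:
Step 1: shift (. Stack=[(] ptr=1 lookahead=( remaining=[( id - num ) ) $]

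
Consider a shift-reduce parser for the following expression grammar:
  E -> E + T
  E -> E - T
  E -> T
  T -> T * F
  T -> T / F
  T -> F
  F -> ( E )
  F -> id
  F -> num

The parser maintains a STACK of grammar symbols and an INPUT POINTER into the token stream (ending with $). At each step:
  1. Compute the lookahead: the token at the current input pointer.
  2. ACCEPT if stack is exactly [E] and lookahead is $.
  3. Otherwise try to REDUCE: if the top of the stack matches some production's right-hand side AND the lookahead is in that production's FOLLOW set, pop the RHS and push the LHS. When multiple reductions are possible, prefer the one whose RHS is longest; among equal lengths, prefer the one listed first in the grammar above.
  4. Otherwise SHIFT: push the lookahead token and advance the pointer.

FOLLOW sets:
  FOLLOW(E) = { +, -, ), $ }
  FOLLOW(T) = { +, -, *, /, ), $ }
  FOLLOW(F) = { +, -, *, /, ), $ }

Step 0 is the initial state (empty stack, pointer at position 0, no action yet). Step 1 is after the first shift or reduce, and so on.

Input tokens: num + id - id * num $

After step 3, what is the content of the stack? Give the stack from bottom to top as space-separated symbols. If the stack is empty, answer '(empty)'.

Answer: T

Derivation:
Step 1: shift num. Stack=[num] ptr=1 lookahead=+ remaining=[+ id - id * num $]
Step 2: reduce F->num. Stack=[F] ptr=1 lookahead=+ remaining=[+ id - id * num $]
Step 3: reduce T->F. Stack=[T] ptr=1 lookahead=+ remaining=[+ id - id * num $]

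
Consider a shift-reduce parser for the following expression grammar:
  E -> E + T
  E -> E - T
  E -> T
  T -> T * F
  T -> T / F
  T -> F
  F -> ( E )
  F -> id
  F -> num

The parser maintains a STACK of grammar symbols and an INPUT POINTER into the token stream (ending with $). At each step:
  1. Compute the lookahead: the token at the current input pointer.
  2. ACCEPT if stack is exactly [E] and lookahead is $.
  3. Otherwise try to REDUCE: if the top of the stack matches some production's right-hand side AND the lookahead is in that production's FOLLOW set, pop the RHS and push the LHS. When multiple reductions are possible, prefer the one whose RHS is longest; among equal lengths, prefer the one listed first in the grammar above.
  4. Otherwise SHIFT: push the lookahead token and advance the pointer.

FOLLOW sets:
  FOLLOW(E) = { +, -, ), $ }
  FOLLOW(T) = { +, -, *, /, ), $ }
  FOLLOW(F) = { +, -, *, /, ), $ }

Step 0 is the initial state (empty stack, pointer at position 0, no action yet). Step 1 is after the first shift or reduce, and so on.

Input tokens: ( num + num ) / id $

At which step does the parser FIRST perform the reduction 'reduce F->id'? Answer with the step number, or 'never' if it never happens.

Answer: 16

Derivation:
Step 1: shift (. Stack=[(] ptr=1 lookahead=num remaining=[num + num ) / id $]
Step 2: shift num. Stack=[( num] ptr=2 lookahead=+ remaining=[+ num ) / id $]
Step 3: reduce F->num. Stack=[( F] ptr=2 lookahead=+ remaining=[+ num ) / id $]
Step 4: reduce T->F. Stack=[( T] ptr=2 lookahead=+ remaining=[+ num ) / id $]
Step 5: reduce E->T. Stack=[( E] ptr=2 lookahead=+ remaining=[+ num ) / id $]
Step 6: shift +. Stack=[( E +] ptr=3 lookahead=num remaining=[num ) / id $]
Step 7: shift num. Stack=[( E + num] ptr=4 lookahead=) remaining=[) / id $]
Step 8: reduce F->num. Stack=[( E + F] ptr=4 lookahead=) remaining=[) / id $]
Step 9: reduce T->F. Stack=[( E + T] ptr=4 lookahead=) remaining=[) / id $]
Step 10: reduce E->E + T. Stack=[( E] ptr=4 lookahead=) remaining=[) / id $]
Step 11: shift ). Stack=[( E )] ptr=5 lookahead=/ remaining=[/ id $]
Step 12: reduce F->( E ). Stack=[F] ptr=5 lookahead=/ remaining=[/ id $]
Step 13: reduce T->F. Stack=[T] ptr=5 lookahead=/ remaining=[/ id $]
Step 14: shift /. Stack=[T /] ptr=6 lookahead=id remaining=[id $]
Step 15: shift id. Stack=[T / id] ptr=7 lookahead=$ remaining=[$]
Step 16: reduce F->id. Stack=[T / F] ptr=7 lookahead=$ remaining=[$]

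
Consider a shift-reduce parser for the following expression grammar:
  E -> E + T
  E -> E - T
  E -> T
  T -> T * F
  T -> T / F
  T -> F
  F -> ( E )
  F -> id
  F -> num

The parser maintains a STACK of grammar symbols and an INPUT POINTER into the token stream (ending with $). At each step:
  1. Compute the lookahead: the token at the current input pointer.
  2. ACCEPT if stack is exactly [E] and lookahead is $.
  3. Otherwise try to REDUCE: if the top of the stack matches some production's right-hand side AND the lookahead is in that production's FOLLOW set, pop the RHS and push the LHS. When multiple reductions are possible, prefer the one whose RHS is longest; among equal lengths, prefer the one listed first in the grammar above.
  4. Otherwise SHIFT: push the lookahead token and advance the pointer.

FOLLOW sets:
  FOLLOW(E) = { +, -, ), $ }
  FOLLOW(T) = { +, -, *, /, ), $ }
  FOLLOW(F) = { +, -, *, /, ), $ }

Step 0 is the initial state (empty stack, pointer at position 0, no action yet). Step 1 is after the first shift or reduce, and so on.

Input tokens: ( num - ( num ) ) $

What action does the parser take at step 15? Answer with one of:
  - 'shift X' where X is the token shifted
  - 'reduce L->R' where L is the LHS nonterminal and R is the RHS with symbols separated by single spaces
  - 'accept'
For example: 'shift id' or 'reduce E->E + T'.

Step 1: shift (. Stack=[(] ptr=1 lookahead=num remaining=[num - ( num ) ) $]
Step 2: shift num. Stack=[( num] ptr=2 lookahead=- remaining=[- ( num ) ) $]
Step 3: reduce F->num. Stack=[( F] ptr=2 lookahead=- remaining=[- ( num ) ) $]
Step 4: reduce T->F. Stack=[( T] ptr=2 lookahead=- remaining=[- ( num ) ) $]
Step 5: reduce E->T. Stack=[( E] ptr=2 lookahead=- remaining=[- ( num ) ) $]
Step 6: shift -. Stack=[( E -] ptr=3 lookahead=( remaining=[( num ) ) $]
Step 7: shift (. Stack=[( E - (] ptr=4 lookahead=num remaining=[num ) ) $]
Step 8: shift num. Stack=[( E - ( num] ptr=5 lookahead=) remaining=[) ) $]
Step 9: reduce F->num. Stack=[( E - ( F] ptr=5 lookahead=) remaining=[) ) $]
Step 10: reduce T->F. Stack=[( E - ( T] ptr=5 lookahead=) remaining=[) ) $]
Step 11: reduce E->T. Stack=[( E - ( E] ptr=5 lookahead=) remaining=[) ) $]
Step 12: shift ). Stack=[( E - ( E )] ptr=6 lookahead=) remaining=[) $]
Step 13: reduce F->( E ). Stack=[( E - F] ptr=6 lookahead=) remaining=[) $]
Step 14: reduce T->F. Stack=[( E - T] ptr=6 lookahead=) remaining=[) $]
Step 15: reduce E->E - T. Stack=[( E] ptr=6 lookahead=) remaining=[) $]

Answer: reduce E->E - T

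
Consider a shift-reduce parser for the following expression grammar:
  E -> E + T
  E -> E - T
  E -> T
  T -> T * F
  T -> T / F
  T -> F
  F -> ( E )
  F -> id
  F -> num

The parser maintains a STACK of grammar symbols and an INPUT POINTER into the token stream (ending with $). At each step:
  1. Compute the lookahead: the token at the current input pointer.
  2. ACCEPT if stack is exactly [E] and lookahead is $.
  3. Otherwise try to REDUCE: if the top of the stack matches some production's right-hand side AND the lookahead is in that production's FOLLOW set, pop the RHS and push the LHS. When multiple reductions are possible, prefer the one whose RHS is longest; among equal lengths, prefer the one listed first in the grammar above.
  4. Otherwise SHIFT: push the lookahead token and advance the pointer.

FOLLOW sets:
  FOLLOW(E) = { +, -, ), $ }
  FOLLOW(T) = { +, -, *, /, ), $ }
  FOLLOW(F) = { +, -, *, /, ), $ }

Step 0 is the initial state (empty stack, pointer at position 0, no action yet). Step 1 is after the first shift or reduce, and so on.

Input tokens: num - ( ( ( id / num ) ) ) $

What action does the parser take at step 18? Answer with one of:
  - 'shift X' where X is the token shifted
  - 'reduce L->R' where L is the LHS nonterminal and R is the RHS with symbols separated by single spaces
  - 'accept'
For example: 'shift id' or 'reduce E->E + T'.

Answer: reduce F->( E )

Derivation:
Step 1: shift num. Stack=[num] ptr=1 lookahead=- remaining=[- ( ( ( id / num ) ) ) $]
Step 2: reduce F->num. Stack=[F] ptr=1 lookahead=- remaining=[- ( ( ( id / num ) ) ) $]
Step 3: reduce T->F. Stack=[T] ptr=1 lookahead=- remaining=[- ( ( ( id / num ) ) ) $]
Step 4: reduce E->T. Stack=[E] ptr=1 lookahead=- remaining=[- ( ( ( id / num ) ) ) $]
Step 5: shift -. Stack=[E -] ptr=2 lookahead=( remaining=[( ( ( id / num ) ) ) $]
Step 6: shift (. Stack=[E - (] ptr=3 lookahead=( remaining=[( ( id / num ) ) ) $]
Step 7: shift (. Stack=[E - ( (] ptr=4 lookahead=( remaining=[( id / num ) ) ) $]
Step 8: shift (. Stack=[E - ( ( (] ptr=5 lookahead=id remaining=[id / num ) ) ) $]
Step 9: shift id. Stack=[E - ( ( ( id] ptr=6 lookahead=/ remaining=[/ num ) ) ) $]
Step 10: reduce F->id. Stack=[E - ( ( ( F] ptr=6 lookahead=/ remaining=[/ num ) ) ) $]
Step 11: reduce T->F. Stack=[E - ( ( ( T] ptr=6 lookahead=/ remaining=[/ num ) ) ) $]
Step 12: shift /. Stack=[E - ( ( ( T /] ptr=7 lookahead=num remaining=[num ) ) ) $]
Step 13: shift num. Stack=[E - ( ( ( T / num] ptr=8 lookahead=) remaining=[) ) ) $]
Step 14: reduce F->num. Stack=[E - ( ( ( T / F] ptr=8 lookahead=) remaining=[) ) ) $]
Step 15: reduce T->T / F. Stack=[E - ( ( ( T] ptr=8 lookahead=) remaining=[) ) ) $]
Step 16: reduce E->T. Stack=[E - ( ( ( E] ptr=8 lookahead=) remaining=[) ) ) $]
Step 17: shift ). Stack=[E - ( ( ( E )] ptr=9 lookahead=) remaining=[) ) $]
Step 18: reduce F->( E ). Stack=[E - ( ( F] ptr=9 lookahead=) remaining=[) ) $]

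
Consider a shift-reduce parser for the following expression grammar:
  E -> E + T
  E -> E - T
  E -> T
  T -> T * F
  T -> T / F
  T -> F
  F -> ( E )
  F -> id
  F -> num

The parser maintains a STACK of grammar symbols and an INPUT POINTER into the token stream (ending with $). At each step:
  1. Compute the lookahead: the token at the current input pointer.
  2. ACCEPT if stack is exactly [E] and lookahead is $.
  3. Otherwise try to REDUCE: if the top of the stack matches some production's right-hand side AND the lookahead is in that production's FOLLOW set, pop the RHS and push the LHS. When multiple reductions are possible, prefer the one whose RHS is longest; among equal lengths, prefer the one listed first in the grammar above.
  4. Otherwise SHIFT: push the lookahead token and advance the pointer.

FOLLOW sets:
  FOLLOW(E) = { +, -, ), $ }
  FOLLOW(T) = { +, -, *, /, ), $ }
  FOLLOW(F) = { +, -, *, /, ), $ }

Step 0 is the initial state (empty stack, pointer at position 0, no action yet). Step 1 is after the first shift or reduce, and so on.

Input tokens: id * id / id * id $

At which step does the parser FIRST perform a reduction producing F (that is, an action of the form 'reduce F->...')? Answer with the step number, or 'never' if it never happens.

Step 1: shift id. Stack=[id] ptr=1 lookahead=* remaining=[* id / id * id $]
Step 2: reduce F->id. Stack=[F] ptr=1 lookahead=* remaining=[* id / id * id $]

Answer: 2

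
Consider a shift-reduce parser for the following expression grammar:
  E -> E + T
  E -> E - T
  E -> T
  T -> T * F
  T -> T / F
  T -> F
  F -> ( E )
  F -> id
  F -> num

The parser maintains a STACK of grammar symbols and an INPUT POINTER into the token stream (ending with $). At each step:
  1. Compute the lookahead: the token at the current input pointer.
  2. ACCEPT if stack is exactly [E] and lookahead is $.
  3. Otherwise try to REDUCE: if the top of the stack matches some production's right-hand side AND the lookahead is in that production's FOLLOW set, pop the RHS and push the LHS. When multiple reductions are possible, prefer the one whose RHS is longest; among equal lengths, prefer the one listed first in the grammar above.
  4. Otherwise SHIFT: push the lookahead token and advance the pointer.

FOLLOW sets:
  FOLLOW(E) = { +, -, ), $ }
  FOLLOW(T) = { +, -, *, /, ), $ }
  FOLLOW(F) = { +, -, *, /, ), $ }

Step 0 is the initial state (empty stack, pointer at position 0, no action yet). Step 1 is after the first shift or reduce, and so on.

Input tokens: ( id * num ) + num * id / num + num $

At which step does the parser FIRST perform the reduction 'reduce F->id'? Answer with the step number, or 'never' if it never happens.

Step 1: shift (. Stack=[(] ptr=1 lookahead=id remaining=[id * num ) + num * id / num + num $]
Step 2: shift id. Stack=[( id] ptr=2 lookahead=* remaining=[* num ) + num * id / num + num $]
Step 3: reduce F->id. Stack=[( F] ptr=2 lookahead=* remaining=[* num ) + num * id / num + num $]

Answer: 3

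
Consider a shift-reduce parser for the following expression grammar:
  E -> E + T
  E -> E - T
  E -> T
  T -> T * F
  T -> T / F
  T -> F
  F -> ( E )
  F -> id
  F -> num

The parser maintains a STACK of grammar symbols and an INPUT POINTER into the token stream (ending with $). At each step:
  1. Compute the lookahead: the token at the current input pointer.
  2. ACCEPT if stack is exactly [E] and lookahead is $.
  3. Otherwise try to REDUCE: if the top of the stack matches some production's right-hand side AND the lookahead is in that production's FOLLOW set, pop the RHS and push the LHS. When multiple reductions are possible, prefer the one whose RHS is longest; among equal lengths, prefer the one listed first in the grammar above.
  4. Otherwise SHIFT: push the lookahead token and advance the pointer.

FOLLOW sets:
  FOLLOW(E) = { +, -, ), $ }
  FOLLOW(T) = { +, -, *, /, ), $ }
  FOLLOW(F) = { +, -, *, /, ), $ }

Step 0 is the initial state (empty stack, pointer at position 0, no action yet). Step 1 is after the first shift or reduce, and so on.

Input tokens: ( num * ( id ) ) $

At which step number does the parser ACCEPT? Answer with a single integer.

Step 1: shift (. Stack=[(] ptr=1 lookahead=num remaining=[num * ( id ) ) $]
Step 2: shift num. Stack=[( num] ptr=2 lookahead=* remaining=[* ( id ) ) $]
Step 3: reduce F->num. Stack=[( F] ptr=2 lookahead=* remaining=[* ( id ) ) $]
Step 4: reduce T->F. Stack=[( T] ptr=2 lookahead=* remaining=[* ( id ) ) $]
Step 5: shift *. Stack=[( T *] ptr=3 lookahead=( remaining=[( id ) ) $]
Step 6: shift (. Stack=[( T * (] ptr=4 lookahead=id remaining=[id ) ) $]
Step 7: shift id. Stack=[( T * ( id] ptr=5 lookahead=) remaining=[) ) $]
Step 8: reduce F->id. Stack=[( T * ( F] ptr=5 lookahead=) remaining=[) ) $]
Step 9: reduce T->F. Stack=[( T * ( T] ptr=5 lookahead=) remaining=[) ) $]
Step 10: reduce E->T. Stack=[( T * ( E] ptr=5 lookahead=) remaining=[) ) $]
Step 11: shift ). Stack=[( T * ( E )] ptr=6 lookahead=) remaining=[) $]
Step 12: reduce F->( E ). Stack=[( T * F] ptr=6 lookahead=) remaining=[) $]
Step 13: reduce T->T * F. Stack=[( T] ptr=6 lookahead=) remaining=[) $]
Step 14: reduce E->T. Stack=[( E] ptr=6 lookahead=) remaining=[) $]
Step 15: shift ). Stack=[( E )] ptr=7 lookahead=$ remaining=[$]
Step 16: reduce F->( E ). Stack=[F] ptr=7 lookahead=$ remaining=[$]
Step 17: reduce T->F. Stack=[T] ptr=7 lookahead=$ remaining=[$]
Step 18: reduce E->T. Stack=[E] ptr=7 lookahead=$ remaining=[$]
Step 19: accept. Stack=[E] ptr=7 lookahead=$ remaining=[$]

Answer: 19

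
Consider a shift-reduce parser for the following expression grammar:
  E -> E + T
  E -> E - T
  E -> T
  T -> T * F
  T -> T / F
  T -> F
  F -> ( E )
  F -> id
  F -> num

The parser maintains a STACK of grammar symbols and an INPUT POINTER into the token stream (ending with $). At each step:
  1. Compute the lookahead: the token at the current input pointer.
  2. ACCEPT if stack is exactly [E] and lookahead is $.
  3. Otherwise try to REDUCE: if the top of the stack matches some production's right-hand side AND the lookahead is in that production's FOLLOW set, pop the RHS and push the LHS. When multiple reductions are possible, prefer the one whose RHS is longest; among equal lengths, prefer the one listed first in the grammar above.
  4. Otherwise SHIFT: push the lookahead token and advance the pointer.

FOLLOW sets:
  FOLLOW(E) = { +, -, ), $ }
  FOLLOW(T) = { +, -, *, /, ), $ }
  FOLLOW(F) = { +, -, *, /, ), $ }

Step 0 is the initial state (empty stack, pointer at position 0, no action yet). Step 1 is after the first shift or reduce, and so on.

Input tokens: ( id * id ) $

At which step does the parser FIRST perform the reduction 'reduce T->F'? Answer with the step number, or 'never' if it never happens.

Step 1: shift (. Stack=[(] ptr=1 lookahead=id remaining=[id * id ) $]
Step 2: shift id. Stack=[( id] ptr=2 lookahead=* remaining=[* id ) $]
Step 3: reduce F->id. Stack=[( F] ptr=2 lookahead=* remaining=[* id ) $]
Step 4: reduce T->F. Stack=[( T] ptr=2 lookahead=* remaining=[* id ) $]

Answer: 4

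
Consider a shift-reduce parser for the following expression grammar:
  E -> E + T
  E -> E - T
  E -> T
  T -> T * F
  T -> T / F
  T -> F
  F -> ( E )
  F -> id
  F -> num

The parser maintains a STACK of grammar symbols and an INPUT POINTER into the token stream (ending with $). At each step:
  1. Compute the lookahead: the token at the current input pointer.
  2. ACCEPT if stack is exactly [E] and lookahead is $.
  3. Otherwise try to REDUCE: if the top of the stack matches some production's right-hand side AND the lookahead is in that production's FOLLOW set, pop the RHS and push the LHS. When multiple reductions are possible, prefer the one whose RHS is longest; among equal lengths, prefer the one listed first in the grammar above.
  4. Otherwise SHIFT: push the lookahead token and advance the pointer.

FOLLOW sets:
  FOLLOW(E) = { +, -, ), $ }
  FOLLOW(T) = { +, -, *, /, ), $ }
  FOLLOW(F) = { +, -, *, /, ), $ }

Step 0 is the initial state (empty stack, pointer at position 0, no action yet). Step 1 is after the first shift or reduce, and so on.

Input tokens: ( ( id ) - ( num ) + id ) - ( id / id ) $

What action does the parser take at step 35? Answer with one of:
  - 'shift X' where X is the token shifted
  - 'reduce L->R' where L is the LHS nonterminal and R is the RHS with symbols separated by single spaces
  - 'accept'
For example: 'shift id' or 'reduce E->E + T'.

Answer: shift /

Derivation:
Step 1: shift (. Stack=[(] ptr=1 lookahead=( remaining=[( id ) - ( num ) + id ) - ( id / id ) $]
Step 2: shift (. Stack=[( (] ptr=2 lookahead=id remaining=[id ) - ( num ) + id ) - ( id / id ) $]
Step 3: shift id. Stack=[( ( id] ptr=3 lookahead=) remaining=[) - ( num ) + id ) - ( id / id ) $]
Step 4: reduce F->id. Stack=[( ( F] ptr=3 lookahead=) remaining=[) - ( num ) + id ) - ( id / id ) $]
Step 5: reduce T->F. Stack=[( ( T] ptr=3 lookahead=) remaining=[) - ( num ) + id ) - ( id / id ) $]
Step 6: reduce E->T. Stack=[( ( E] ptr=3 lookahead=) remaining=[) - ( num ) + id ) - ( id / id ) $]
Step 7: shift ). Stack=[( ( E )] ptr=4 lookahead=- remaining=[- ( num ) + id ) - ( id / id ) $]
Step 8: reduce F->( E ). Stack=[( F] ptr=4 lookahead=- remaining=[- ( num ) + id ) - ( id / id ) $]
Step 9: reduce T->F. Stack=[( T] ptr=4 lookahead=- remaining=[- ( num ) + id ) - ( id / id ) $]
Step 10: reduce E->T. Stack=[( E] ptr=4 lookahead=- remaining=[- ( num ) + id ) - ( id / id ) $]
Step 11: shift -. Stack=[( E -] ptr=5 lookahead=( remaining=[( num ) + id ) - ( id / id ) $]
Step 12: shift (. Stack=[( E - (] ptr=6 lookahead=num remaining=[num ) + id ) - ( id / id ) $]
Step 13: shift num. Stack=[( E - ( num] ptr=7 lookahead=) remaining=[) + id ) - ( id / id ) $]
Step 14: reduce F->num. Stack=[( E - ( F] ptr=7 lookahead=) remaining=[) + id ) - ( id / id ) $]
Step 15: reduce T->F. Stack=[( E - ( T] ptr=7 lookahead=) remaining=[) + id ) - ( id / id ) $]
Step 16: reduce E->T. Stack=[( E - ( E] ptr=7 lookahead=) remaining=[) + id ) - ( id / id ) $]
Step 17: shift ). Stack=[( E - ( E )] ptr=8 lookahead=+ remaining=[+ id ) - ( id / id ) $]
Step 18: reduce F->( E ). Stack=[( E - F] ptr=8 lookahead=+ remaining=[+ id ) - ( id / id ) $]
Step 19: reduce T->F. Stack=[( E - T] ptr=8 lookahead=+ remaining=[+ id ) - ( id / id ) $]
Step 20: reduce E->E - T. Stack=[( E] ptr=8 lookahead=+ remaining=[+ id ) - ( id / id ) $]
Step 21: shift +. Stack=[( E +] ptr=9 lookahead=id remaining=[id ) - ( id / id ) $]
Step 22: shift id. Stack=[( E + id] ptr=10 lookahead=) remaining=[) - ( id / id ) $]
Step 23: reduce F->id. Stack=[( E + F] ptr=10 lookahead=) remaining=[) - ( id / id ) $]
Step 24: reduce T->F. Stack=[( E + T] ptr=10 lookahead=) remaining=[) - ( id / id ) $]
Step 25: reduce E->E + T. Stack=[( E] ptr=10 lookahead=) remaining=[) - ( id / id ) $]
Step 26: shift ). Stack=[( E )] ptr=11 lookahead=- remaining=[- ( id / id ) $]
Step 27: reduce F->( E ). Stack=[F] ptr=11 lookahead=- remaining=[- ( id / id ) $]
Step 28: reduce T->F. Stack=[T] ptr=11 lookahead=- remaining=[- ( id / id ) $]
Step 29: reduce E->T. Stack=[E] ptr=11 lookahead=- remaining=[- ( id / id ) $]
Step 30: shift -. Stack=[E -] ptr=12 lookahead=( remaining=[( id / id ) $]
Step 31: shift (. Stack=[E - (] ptr=13 lookahead=id remaining=[id / id ) $]
Step 32: shift id. Stack=[E - ( id] ptr=14 lookahead=/ remaining=[/ id ) $]
Step 33: reduce F->id. Stack=[E - ( F] ptr=14 lookahead=/ remaining=[/ id ) $]
Step 34: reduce T->F. Stack=[E - ( T] ptr=14 lookahead=/ remaining=[/ id ) $]
Step 35: shift /. Stack=[E - ( T /] ptr=15 lookahead=id remaining=[id ) $]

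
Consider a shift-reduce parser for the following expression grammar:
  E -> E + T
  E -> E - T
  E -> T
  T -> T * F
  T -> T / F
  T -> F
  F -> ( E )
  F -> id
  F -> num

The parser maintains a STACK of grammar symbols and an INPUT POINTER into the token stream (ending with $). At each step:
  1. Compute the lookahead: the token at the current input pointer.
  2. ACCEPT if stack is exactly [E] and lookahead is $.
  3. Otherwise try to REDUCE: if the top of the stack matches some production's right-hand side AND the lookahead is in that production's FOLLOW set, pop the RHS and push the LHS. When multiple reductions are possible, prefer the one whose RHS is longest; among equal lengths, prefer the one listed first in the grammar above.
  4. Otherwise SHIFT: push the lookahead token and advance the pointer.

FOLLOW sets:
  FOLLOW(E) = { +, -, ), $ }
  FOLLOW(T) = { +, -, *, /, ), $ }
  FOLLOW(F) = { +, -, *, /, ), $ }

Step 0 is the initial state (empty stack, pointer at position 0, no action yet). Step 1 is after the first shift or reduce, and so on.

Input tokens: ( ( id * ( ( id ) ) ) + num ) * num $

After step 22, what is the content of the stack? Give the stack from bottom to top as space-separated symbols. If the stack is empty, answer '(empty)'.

Step 1: shift (. Stack=[(] ptr=1 lookahead=( remaining=[( id * ( ( id ) ) ) + num ) * num $]
Step 2: shift (. Stack=[( (] ptr=2 lookahead=id remaining=[id * ( ( id ) ) ) + num ) * num $]
Step 3: shift id. Stack=[( ( id] ptr=3 lookahead=* remaining=[* ( ( id ) ) ) + num ) * num $]
Step 4: reduce F->id. Stack=[( ( F] ptr=3 lookahead=* remaining=[* ( ( id ) ) ) + num ) * num $]
Step 5: reduce T->F. Stack=[( ( T] ptr=3 lookahead=* remaining=[* ( ( id ) ) ) + num ) * num $]
Step 6: shift *. Stack=[( ( T *] ptr=4 lookahead=( remaining=[( ( id ) ) ) + num ) * num $]
Step 7: shift (. Stack=[( ( T * (] ptr=5 lookahead=( remaining=[( id ) ) ) + num ) * num $]
Step 8: shift (. Stack=[( ( T * ( (] ptr=6 lookahead=id remaining=[id ) ) ) + num ) * num $]
Step 9: shift id. Stack=[( ( T * ( ( id] ptr=7 lookahead=) remaining=[) ) ) + num ) * num $]
Step 10: reduce F->id. Stack=[( ( T * ( ( F] ptr=7 lookahead=) remaining=[) ) ) + num ) * num $]
Step 11: reduce T->F. Stack=[( ( T * ( ( T] ptr=7 lookahead=) remaining=[) ) ) + num ) * num $]
Step 12: reduce E->T. Stack=[( ( T * ( ( E] ptr=7 lookahead=) remaining=[) ) ) + num ) * num $]
Step 13: shift ). Stack=[( ( T * ( ( E )] ptr=8 lookahead=) remaining=[) ) + num ) * num $]
Step 14: reduce F->( E ). Stack=[( ( T * ( F] ptr=8 lookahead=) remaining=[) ) + num ) * num $]
Step 15: reduce T->F. Stack=[( ( T * ( T] ptr=8 lookahead=) remaining=[) ) + num ) * num $]
Step 16: reduce E->T. Stack=[( ( T * ( E] ptr=8 lookahead=) remaining=[) ) + num ) * num $]
Step 17: shift ). Stack=[( ( T * ( E )] ptr=9 lookahead=) remaining=[) + num ) * num $]
Step 18: reduce F->( E ). Stack=[( ( T * F] ptr=9 lookahead=) remaining=[) + num ) * num $]
Step 19: reduce T->T * F. Stack=[( ( T] ptr=9 lookahead=) remaining=[) + num ) * num $]
Step 20: reduce E->T. Stack=[( ( E] ptr=9 lookahead=) remaining=[) + num ) * num $]
Step 21: shift ). Stack=[( ( E )] ptr=10 lookahead=+ remaining=[+ num ) * num $]
Step 22: reduce F->( E ). Stack=[( F] ptr=10 lookahead=+ remaining=[+ num ) * num $]

Answer: ( F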